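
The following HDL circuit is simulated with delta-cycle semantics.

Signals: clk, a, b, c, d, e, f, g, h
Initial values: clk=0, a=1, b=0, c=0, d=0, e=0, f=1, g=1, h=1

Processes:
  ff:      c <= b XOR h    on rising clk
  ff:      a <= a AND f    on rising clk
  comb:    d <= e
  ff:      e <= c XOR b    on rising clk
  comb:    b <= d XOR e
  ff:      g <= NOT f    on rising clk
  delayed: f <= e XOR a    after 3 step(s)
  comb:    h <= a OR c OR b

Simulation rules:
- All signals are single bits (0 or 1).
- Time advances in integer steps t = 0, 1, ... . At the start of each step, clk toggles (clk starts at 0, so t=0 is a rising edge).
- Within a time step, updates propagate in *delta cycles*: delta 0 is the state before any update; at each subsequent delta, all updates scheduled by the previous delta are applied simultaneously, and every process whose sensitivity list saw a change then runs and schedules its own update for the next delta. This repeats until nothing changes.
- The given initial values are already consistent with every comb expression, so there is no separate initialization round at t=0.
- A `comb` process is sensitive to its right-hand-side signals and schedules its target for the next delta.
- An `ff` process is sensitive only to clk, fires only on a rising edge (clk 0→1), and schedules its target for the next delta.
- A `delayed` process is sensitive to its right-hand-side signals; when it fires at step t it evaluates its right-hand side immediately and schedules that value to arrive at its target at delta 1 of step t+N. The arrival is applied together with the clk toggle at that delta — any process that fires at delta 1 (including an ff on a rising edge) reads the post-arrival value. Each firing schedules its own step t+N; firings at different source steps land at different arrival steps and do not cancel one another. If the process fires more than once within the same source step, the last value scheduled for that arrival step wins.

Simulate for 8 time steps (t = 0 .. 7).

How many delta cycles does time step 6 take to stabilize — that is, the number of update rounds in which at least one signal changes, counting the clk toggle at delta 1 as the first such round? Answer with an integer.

2

t=0 Δ0: h=1 g=1 e=0 clk=0 a=1 c=0 b=0 f=1 d=0
  Δ1: clk:0→1
  Δ2: g:1→0, c:0→1
  (2Δ to stable)
t=1 Δ0: h=1 g=0 e=0 clk=1 a=1 c=1 b=0 f=1 d=0
  Δ1: clk:1→0
  (1Δ to stable)
t=2 Δ0: h=1 g=0 e=0 clk=0 a=1 c=1 b=0 f=1 d=0
  Δ1: clk:0→1
  Δ2: e:0→1
  Δ3: b:0→1, d:0→1
  Δ4: b:1→0
  (4Δ to stable)
t=3 Δ0: h=1 g=0 e=1 clk=1 a=1 c=1 b=0 f=1 d=1
  Δ1: clk:1→0
  (1Δ to stable)
t=4 Δ0: h=1 g=0 e=1 clk=0 a=1 c=1 b=0 f=1 d=1
  Δ1: clk:0→1
  (1Δ to stable)
t=5 Δ0: h=1 g=0 e=1 clk=1 a=1 c=1 b=0 f=1 d=1
  Δ1: clk:1→0, f:1→0
  (1Δ to stable)
t=6 Δ0: h=1 g=0 e=1 clk=0 a=1 c=1 b=0 f=0 d=1
  Δ1: clk:0→1
  Δ2: g:0→1, a:1→0
  (2Δ to stable)
t=7 Δ0: h=1 g=1 e=1 clk=1 a=0 c=1 b=0 f=0 d=1
  Δ1: clk:1→0
  (1Δ to stable)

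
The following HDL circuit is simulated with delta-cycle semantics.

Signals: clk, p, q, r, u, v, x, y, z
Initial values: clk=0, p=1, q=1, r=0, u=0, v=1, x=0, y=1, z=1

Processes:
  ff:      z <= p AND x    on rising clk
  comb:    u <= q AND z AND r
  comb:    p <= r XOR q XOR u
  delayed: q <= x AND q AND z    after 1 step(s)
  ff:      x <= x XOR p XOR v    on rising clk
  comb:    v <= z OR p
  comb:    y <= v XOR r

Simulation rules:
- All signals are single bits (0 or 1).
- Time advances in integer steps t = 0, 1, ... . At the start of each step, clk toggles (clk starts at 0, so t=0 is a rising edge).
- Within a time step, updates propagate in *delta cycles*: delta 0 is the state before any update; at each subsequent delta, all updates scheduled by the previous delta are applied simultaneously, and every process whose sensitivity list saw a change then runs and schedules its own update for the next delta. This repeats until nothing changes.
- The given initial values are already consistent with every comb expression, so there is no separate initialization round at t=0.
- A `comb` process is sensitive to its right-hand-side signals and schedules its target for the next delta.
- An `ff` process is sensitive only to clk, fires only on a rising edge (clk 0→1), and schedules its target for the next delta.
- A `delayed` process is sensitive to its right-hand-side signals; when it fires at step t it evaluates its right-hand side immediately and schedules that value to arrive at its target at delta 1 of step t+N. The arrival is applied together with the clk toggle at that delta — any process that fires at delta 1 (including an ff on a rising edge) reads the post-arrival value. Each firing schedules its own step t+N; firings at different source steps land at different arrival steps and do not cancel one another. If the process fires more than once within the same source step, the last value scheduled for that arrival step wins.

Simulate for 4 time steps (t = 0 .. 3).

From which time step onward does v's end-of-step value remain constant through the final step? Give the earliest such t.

t0.Δ0 clk=0 q=1 v=1 z=1 x=0 p=1 r=0 u=0 y=1
t0.Δ1 clk=1 q=1 v=1 z=1 x=0 p=1 r=0 u=0 y=1
t0.Δ2 clk=1 q=1 v=1 z=0 x=0 p=1 r=0 u=0 y=1
t1.Δ0 clk=1 q=1 v=1 z=0 x=0 p=1 r=0 u=0 y=1
t1.Δ1 clk=0 q=0 v=1 z=0 x=0 p=1 r=0 u=0 y=1
t1.Δ2 clk=0 q=0 v=1 z=0 x=0 p=0 r=0 u=0 y=1
t1.Δ3 clk=0 q=0 v=0 z=0 x=0 p=0 r=0 u=0 y=1
t1.Δ4 clk=0 q=0 v=0 z=0 x=0 p=0 r=0 u=0 y=0
t2.Δ0 clk=0 q=0 v=0 z=0 x=0 p=0 r=0 u=0 y=0
t2.Δ1 clk=1 q=0 v=0 z=0 x=0 p=0 r=0 u=0 y=0
t3.Δ0 clk=1 q=0 v=0 z=0 x=0 p=0 r=0 u=0 y=0
t3.Δ1 clk=0 q=0 v=0 z=0 x=0 p=0 r=0 u=0 y=0

1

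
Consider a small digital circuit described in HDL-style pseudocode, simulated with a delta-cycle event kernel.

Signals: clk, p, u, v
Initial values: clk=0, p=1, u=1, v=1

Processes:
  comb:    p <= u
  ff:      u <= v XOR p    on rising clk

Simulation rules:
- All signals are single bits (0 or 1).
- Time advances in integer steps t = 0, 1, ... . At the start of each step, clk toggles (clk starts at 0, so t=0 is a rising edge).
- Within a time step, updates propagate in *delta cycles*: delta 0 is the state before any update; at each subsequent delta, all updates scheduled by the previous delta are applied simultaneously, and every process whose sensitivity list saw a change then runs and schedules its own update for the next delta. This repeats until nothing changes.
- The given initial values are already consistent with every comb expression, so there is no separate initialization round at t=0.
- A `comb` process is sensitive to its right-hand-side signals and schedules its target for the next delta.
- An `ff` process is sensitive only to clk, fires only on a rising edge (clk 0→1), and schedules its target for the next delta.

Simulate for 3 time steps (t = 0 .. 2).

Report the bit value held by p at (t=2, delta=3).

[bits: p,v,clk,u]
t=0: Δ0=1101 Δ1=1111 Δ2=1110 Δ3=0110 | 3Δ
t=1: Δ0=0110 Δ1=0100 | 1Δ
t=2: Δ0=0100 Δ1=0110 Δ2=0111 Δ3=1111 | 3Δ

1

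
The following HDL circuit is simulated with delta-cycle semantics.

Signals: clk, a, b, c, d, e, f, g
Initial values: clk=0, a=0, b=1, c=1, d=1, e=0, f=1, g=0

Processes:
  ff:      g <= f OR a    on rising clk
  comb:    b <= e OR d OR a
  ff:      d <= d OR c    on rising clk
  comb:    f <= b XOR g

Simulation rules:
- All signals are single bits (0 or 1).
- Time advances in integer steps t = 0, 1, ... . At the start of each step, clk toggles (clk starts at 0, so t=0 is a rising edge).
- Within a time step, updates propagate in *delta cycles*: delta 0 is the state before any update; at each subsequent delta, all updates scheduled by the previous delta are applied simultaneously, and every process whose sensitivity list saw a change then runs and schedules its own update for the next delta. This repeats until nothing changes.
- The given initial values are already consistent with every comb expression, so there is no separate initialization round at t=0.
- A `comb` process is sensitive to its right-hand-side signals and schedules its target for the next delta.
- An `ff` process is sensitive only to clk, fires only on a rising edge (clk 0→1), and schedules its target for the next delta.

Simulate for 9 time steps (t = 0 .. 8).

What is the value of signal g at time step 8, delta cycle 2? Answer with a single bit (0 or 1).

[bits: a,f,g,clk,c,e,d,b]
t=0: Δ0=01001011 Δ1=01011011 Δ2=01111011 Δ3=00111011 | 3Δ
t=1: Δ0=00111011 Δ1=00101011 | 1Δ
t=2: Δ0=00101011 Δ1=00111011 Δ2=00011011 Δ3=01011011 | 3Δ
t=3: Δ0=01011011 Δ1=01001011 | 1Δ
t=4: Δ0=01001011 Δ1=01011011 Δ2=01111011 Δ3=00111011 | 3Δ
t=5: Δ0=00111011 Δ1=00101011 | 1Δ
t=6: Δ0=00101011 Δ1=00111011 Δ2=00011011 Δ3=01011011 | 3Δ
t=7: Δ0=01011011 Δ1=01001011 | 1Δ
t=8: Δ0=01001011 Δ1=01011011 Δ2=01111011 Δ3=00111011 | 3Δ

1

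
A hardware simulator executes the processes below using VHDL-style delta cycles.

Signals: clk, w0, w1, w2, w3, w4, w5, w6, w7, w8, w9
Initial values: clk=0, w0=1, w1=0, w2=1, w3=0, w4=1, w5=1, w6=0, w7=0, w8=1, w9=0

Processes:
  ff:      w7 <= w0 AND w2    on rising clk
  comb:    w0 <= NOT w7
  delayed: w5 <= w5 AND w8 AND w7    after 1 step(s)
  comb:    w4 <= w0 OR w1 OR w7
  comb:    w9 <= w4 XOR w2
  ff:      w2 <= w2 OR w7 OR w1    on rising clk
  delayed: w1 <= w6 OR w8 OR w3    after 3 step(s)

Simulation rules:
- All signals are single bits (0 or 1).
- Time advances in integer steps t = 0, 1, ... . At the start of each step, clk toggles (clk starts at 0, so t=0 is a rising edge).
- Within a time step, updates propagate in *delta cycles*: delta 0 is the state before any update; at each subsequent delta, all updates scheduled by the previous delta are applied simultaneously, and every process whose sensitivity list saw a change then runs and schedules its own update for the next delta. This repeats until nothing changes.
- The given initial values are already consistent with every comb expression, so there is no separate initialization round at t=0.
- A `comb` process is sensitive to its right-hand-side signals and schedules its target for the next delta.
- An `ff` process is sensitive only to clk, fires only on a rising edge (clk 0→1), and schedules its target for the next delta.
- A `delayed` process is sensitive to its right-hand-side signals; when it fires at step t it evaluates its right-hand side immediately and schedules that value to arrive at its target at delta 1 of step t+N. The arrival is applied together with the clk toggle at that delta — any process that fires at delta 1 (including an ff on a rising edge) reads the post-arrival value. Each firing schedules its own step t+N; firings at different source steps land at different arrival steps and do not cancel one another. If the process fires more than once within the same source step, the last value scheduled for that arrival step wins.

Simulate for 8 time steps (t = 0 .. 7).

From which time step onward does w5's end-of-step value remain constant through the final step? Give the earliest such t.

3

t0.Δ0 clk=0 w7=0 w2=1 w0=1 w3=0 w1=0 w9=0 w4=1 w6=0 w8=1 w5=1
t0.Δ1 clk=1 w7=0 w2=1 w0=1 w3=0 w1=0 w9=0 w4=1 w6=0 w8=1 w5=1
t0.Δ2 clk=1 w7=1 w2=1 w0=1 w3=0 w1=0 w9=0 w4=1 w6=0 w8=1 w5=1
t0.Δ3 clk=1 w7=1 w2=1 w0=0 w3=0 w1=0 w9=0 w4=1 w6=0 w8=1 w5=1
t1.Δ0 clk=1 w7=1 w2=1 w0=0 w3=0 w1=0 w9=0 w4=1 w6=0 w8=1 w5=1
t1.Δ1 clk=0 w7=1 w2=1 w0=0 w3=0 w1=0 w9=0 w4=1 w6=0 w8=1 w5=1
t2.Δ0 clk=0 w7=1 w2=1 w0=0 w3=0 w1=0 w9=0 w4=1 w6=0 w8=1 w5=1
t2.Δ1 clk=1 w7=1 w2=1 w0=0 w3=0 w1=0 w9=0 w4=1 w6=0 w8=1 w5=1
t2.Δ2 clk=1 w7=0 w2=1 w0=0 w3=0 w1=0 w9=0 w4=1 w6=0 w8=1 w5=1
t2.Δ3 clk=1 w7=0 w2=1 w0=1 w3=0 w1=0 w9=0 w4=0 w6=0 w8=1 w5=1
t2.Δ4 clk=1 w7=0 w2=1 w0=1 w3=0 w1=0 w9=1 w4=1 w6=0 w8=1 w5=1
t2.Δ5 clk=1 w7=0 w2=1 w0=1 w3=0 w1=0 w9=0 w4=1 w6=0 w8=1 w5=1
t3.Δ0 clk=1 w7=0 w2=1 w0=1 w3=0 w1=0 w9=0 w4=1 w6=0 w8=1 w5=1
t3.Δ1 clk=0 w7=0 w2=1 w0=1 w3=0 w1=0 w9=0 w4=1 w6=0 w8=1 w5=0
t4.Δ0 clk=0 w7=0 w2=1 w0=1 w3=0 w1=0 w9=0 w4=1 w6=0 w8=1 w5=0
t4.Δ1 clk=1 w7=0 w2=1 w0=1 w3=0 w1=0 w9=0 w4=1 w6=0 w8=1 w5=0
t4.Δ2 clk=1 w7=1 w2=1 w0=1 w3=0 w1=0 w9=0 w4=1 w6=0 w8=1 w5=0
t4.Δ3 clk=1 w7=1 w2=1 w0=0 w3=0 w1=0 w9=0 w4=1 w6=0 w8=1 w5=0
t5.Δ0 clk=1 w7=1 w2=1 w0=0 w3=0 w1=0 w9=0 w4=1 w6=0 w8=1 w5=0
t5.Δ1 clk=0 w7=1 w2=1 w0=0 w3=0 w1=0 w9=0 w4=1 w6=0 w8=1 w5=0
t6.Δ0 clk=0 w7=1 w2=1 w0=0 w3=0 w1=0 w9=0 w4=1 w6=0 w8=1 w5=0
t6.Δ1 clk=1 w7=1 w2=1 w0=0 w3=0 w1=0 w9=0 w4=1 w6=0 w8=1 w5=0
t6.Δ2 clk=1 w7=0 w2=1 w0=0 w3=0 w1=0 w9=0 w4=1 w6=0 w8=1 w5=0
t6.Δ3 clk=1 w7=0 w2=1 w0=1 w3=0 w1=0 w9=0 w4=0 w6=0 w8=1 w5=0
t6.Δ4 clk=1 w7=0 w2=1 w0=1 w3=0 w1=0 w9=1 w4=1 w6=0 w8=1 w5=0
t6.Δ5 clk=1 w7=0 w2=1 w0=1 w3=0 w1=0 w9=0 w4=1 w6=0 w8=1 w5=0
t7.Δ0 clk=1 w7=0 w2=1 w0=1 w3=0 w1=0 w9=0 w4=1 w6=0 w8=1 w5=0
t7.Δ1 clk=0 w7=0 w2=1 w0=1 w3=0 w1=0 w9=0 w4=1 w6=0 w8=1 w5=0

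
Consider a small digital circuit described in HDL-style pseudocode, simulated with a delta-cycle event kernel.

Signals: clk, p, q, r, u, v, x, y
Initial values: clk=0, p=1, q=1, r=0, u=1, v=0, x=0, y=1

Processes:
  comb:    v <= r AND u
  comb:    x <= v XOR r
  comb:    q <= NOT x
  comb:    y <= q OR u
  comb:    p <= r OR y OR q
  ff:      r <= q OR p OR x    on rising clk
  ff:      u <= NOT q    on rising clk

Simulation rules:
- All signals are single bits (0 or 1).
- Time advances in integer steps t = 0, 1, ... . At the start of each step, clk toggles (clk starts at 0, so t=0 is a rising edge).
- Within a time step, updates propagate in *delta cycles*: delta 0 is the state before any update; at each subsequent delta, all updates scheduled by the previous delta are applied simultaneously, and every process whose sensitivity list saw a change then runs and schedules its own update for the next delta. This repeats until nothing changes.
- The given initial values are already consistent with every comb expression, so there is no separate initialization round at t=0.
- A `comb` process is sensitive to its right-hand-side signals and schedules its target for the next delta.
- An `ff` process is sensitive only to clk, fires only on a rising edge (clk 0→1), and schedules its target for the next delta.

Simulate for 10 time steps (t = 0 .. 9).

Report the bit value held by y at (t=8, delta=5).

1

t0.Δ0 q=1 clk=0 u=1 y=1 v=0 r=0 p=1 x=0
t0.Δ1 q=1 clk=1 u=1 y=1 v=0 r=0 p=1 x=0
t0.Δ2 q=1 clk=1 u=0 y=1 v=0 r=1 p=1 x=0
t0.Δ3 q=1 clk=1 u=0 y=1 v=0 r=1 p=1 x=1
t0.Δ4 q=0 clk=1 u=0 y=1 v=0 r=1 p=1 x=1
t0.Δ5 q=0 clk=1 u=0 y=0 v=0 r=1 p=1 x=1
t1.Δ0 q=0 clk=1 u=0 y=0 v=0 r=1 p=1 x=1
t1.Δ1 q=0 clk=0 u=0 y=0 v=0 r=1 p=1 x=1
t2.Δ0 q=0 clk=0 u=0 y=0 v=0 r=1 p=1 x=1
t2.Δ1 q=0 clk=1 u=0 y=0 v=0 r=1 p=1 x=1
t2.Δ2 q=0 clk=1 u=1 y=0 v=0 r=1 p=1 x=1
t2.Δ3 q=0 clk=1 u=1 y=1 v=1 r=1 p=1 x=1
t2.Δ4 q=0 clk=1 u=1 y=1 v=1 r=1 p=1 x=0
t2.Δ5 q=1 clk=1 u=1 y=1 v=1 r=1 p=1 x=0
t3.Δ0 q=1 clk=1 u=1 y=1 v=1 r=1 p=1 x=0
t3.Δ1 q=1 clk=0 u=1 y=1 v=1 r=1 p=1 x=0
t4.Δ0 q=1 clk=0 u=1 y=1 v=1 r=1 p=1 x=0
t4.Δ1 q=1 clk=1 u=1 y=1 v=1 r=1 p=1 x=0
t4.Δ2 q=1 clk=1 u=0 y=1 v=1 r=1 p=1 x=0
t4.Δ3 q=1 clk=1 u=0 y=1 v=0 r=1 p=1 x=0
t4.Δ4 q=1 clk=1 u=0 y=1 v=0 r=1 p=1 x=1
t4.Δ5 q=0 clk=1 u=0 y=1 v=0 r=1 p=1 x=1
t4.Δ6 q=0 clk=1 u=0 y=0 v=0 r=1 p=1 x=1
t5.Δ0 q=0 clk=1 u=0 y=0 v=0 r=1 p=1 x=1
t5.Δ1 q=0 clk=0 u=0 y=0 v=0 r=1 p=1 x=1
t6.Δ0 q=0 clk=0 u=0 y=0 v=0 r=1 p=1 x=1
t6.Δ1 q=0 clk=1 u=0 y=0 v=0 r=1 p=1 x=1
t6.Δ2 q=0 clk=1 u=1 y=0 v=0 r=1 p=1 x=1
t6.Δ3 q=0 clk=1 u=1 y=1 v=1 r=1 p=1 x=1
t6.Δ4 q=0 clk=1 u=1 y=1 v=1 r=1 p=1 x=0
t6.Δ5 q=1 clk=1 u=1 y=1 v=1 r=1 p=1 x=0
t7.Δ0 q=1 clk=1 u=1 y=1 v=1 r=1 p=1 x=0
t7.Δ1 q=1 clk=0 u=1 y=1 v=1 r=1 p=1 x=0
t8.Δ0 q=1 clk=0 u=1 y=1 v=1 r=1 p=1 x=0
t8.Δ1 q=1 clk=1 u=1 y=1 v=1 r=1 p=1 x=0
t8.Δ2 q=1 clk=1 u=0 y=1 v=1 r=1 p=1 x=0
t8.Δ3 q=1 clk=1 u=0 y=1 v=0 r=1 p=1 x=0
t8.Δ4 q=1 clk=1 u=0 y=1 v=0 r=1 p=1 x=1
t8.Δ5 q=0 clk=1 u=0 y=1 v=0 r=1 p=1 x=1
t8.Δ6 q=0 clk=1 u=0 y=0 v=0 r=1 p=1 x=1
t9.Δ0 q=0 clk=1 u=0 y=0 v=0 r=1 p=1 x=1
t9.Δ1 q=0 clk=0 u=0 y=0 v=0 r=1 p=1 x=1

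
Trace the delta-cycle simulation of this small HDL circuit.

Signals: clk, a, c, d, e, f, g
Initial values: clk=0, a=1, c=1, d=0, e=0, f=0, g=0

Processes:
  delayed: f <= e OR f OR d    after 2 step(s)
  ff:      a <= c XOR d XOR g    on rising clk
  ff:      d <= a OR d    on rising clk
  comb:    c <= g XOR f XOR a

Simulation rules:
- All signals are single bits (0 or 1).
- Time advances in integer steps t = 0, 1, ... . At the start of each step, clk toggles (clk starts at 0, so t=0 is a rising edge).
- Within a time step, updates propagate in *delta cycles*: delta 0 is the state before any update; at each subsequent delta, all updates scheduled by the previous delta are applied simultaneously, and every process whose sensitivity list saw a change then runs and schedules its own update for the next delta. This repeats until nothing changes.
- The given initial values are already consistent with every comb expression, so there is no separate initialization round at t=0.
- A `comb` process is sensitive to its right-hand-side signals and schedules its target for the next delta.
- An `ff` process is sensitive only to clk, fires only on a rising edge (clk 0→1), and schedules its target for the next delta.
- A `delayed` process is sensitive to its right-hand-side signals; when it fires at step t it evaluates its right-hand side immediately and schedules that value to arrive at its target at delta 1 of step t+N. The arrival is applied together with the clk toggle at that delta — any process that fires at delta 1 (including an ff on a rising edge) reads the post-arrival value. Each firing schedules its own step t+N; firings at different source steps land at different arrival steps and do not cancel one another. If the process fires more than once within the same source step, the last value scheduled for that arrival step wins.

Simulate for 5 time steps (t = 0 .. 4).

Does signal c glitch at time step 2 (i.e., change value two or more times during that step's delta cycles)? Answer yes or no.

t0.Δ0 f=0 d=0 a=1 g=0 c=1 e=0 clk=0
t0.Δ1 f=0 d=0 a=1 g=0 c=1 e=0 clk=1
t0.Δ2 f=0 d=1 a=1 g=0 c=1 e=0 clk=1
t1.Δ0 f=0 d=1 a=1 g=0 c=1 e=0 clk=1
t1.Δ1 f=0 d=1 a=1 g=0 c=1 e=0 clk=0
t2.Δ0 f=0 d=1 a=1 g=0 c=1 e=0 clk=0
t2.Δ1 f=1 d=1 a=1 g=0 c=1 e=0 clk=1
t2.Δ2 f=1 d=1 a=0 g=0 c=0 e=0 clk=1
t2.Δ3 f=1 d=1 a=0 g=0 c=1 e=0 clk=1
t3.Δ0 f=1 d=1 a=0 g=0 c=1 e=0 clk=1
t3.Δ1 f=1 d=1 a=0 g=0 c=1 e=0 clk=0
t4.Δ0 f=1 d=1 a=0 g=0 c=1 e=0 clk=0
t4.Δ1 f=1 d=1 a=0 g=0 c=1 e=0 clk=1

yes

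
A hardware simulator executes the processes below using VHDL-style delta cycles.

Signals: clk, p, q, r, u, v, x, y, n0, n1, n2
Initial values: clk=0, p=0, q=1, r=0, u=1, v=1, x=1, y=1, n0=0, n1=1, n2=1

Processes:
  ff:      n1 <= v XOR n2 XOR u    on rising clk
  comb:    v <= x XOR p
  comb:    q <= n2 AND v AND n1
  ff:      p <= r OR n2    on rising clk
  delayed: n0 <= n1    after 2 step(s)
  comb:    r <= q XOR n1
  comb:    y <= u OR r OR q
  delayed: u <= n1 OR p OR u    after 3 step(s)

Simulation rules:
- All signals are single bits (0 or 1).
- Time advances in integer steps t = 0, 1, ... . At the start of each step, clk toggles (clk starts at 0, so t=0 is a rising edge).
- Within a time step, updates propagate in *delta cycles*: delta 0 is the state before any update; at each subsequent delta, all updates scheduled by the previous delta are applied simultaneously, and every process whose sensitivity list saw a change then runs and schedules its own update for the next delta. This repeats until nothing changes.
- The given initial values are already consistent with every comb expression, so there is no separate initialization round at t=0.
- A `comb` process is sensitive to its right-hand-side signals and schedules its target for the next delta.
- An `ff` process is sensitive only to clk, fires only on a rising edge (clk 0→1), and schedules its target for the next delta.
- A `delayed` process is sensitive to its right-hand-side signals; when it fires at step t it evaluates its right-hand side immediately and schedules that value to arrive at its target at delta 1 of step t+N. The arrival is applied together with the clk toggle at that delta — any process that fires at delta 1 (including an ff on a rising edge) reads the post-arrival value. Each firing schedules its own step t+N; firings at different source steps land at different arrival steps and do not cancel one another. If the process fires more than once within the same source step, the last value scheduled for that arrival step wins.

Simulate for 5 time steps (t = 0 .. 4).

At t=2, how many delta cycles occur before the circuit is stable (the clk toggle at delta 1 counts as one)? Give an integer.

3

t0.Δ0 n1=1 n2=1 y=1 n0=0 r=0 x=1 p=0 q=1 clk=0 u=1 v=1
t0.Δ1 n1=1 n2=1 y=1 n0=0 r=0 x=1 p=0 q=1 clk=1 u=1 v=1
t0.Δ2 n1=1 n2=1 y=1 n0=0 r=0 x=1 p=1 q=1 clk=1 u=1 v=1
t0.Δ3 n1=1 n2=1 y=1 n0=0 r=0 x=1 p=1 q=1 clk=1 u=1 v=0
t0.Δ4 n1=1 n2=1 y=1 n0=0 r=0 x=1 p=1 q=0 clk=1 u=1 v=0
t0.Δ5 n1=1 n2=1 y=1 n0=0 r=1 x=1 p=1 q=0 clk=1 u=1 v=0
t1.Δ0 n1=1 n2=1 y=1 n0=0 r=1 x=1 p=1 q=0 clk=1 u=1 v=0
t1.Δ1 n1=1 n2=1 y=1 n0=0 r=1 x=1 p=1 q=0 clk=0 u=1 v=0
t2.Δ0 n1=1 n2=1 y=1 n0=0 r=1 x=1 p=1 q=0 clk=0 u=1 v=0
t2.Δ1 n1=1 n2=1 y=1 n0=0 r=1 x=1 p=1 q=0 clk=1 u=1 v=0
t2.Δ2 n1=0 n2=1 y=1 n0=0 r=1 x=1 p=1 q=0 clk=1 u=1 v=0
t2.Δ3 n1=0 n2=1 y=1 n0=0 r=0 x=1 p=1 q=0 clk=1 u=1 v=0
t3.Δ0 n1=0 n2=1 y=1 n0=0 r=0 x=1 p=1 q=0 clk=1 u=1 v=0
t3.Δ1 n1=0 n2=1 y=1 n0=0 r=0 x=1 p=1 q=0 clk=0 u=1 v=0
t4.Δ0 n1=0 n2=1 y=1 n0=0 r=0 x=1 p=1 q=0 clk=0 u=1 v=0
t4.Δ1 n1=0 n2=1 y=1 n0=0 r=0 x=1 p=1 q=0 clk=1 u=1 v=0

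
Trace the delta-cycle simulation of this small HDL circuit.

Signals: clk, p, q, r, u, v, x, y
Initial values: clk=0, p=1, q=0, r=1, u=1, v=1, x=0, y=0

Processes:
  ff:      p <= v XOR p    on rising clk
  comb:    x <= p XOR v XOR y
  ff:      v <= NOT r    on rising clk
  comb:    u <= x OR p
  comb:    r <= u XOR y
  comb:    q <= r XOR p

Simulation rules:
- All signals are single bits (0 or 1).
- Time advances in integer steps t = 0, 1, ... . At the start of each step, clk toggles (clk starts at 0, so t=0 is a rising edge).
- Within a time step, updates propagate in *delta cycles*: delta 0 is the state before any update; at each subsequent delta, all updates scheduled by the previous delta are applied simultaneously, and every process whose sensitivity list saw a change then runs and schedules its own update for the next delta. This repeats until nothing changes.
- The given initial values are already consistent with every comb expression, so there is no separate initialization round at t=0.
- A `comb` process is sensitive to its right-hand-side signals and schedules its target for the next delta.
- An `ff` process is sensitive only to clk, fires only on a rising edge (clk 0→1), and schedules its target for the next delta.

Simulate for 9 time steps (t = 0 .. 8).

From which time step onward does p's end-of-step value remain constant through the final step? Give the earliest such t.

4

[bits: r,clk,x,y,p,v,u,q]
t=0: Δ0=10001110 Δ1=11001110 Δ2=11000010 Δ3=11000001 Δ4=01000001 Δ5=01000000 | 5Δ
t=1: Δ0=01000000 Δ1=00000000 | 1Δ
t=2: Δ0=00000000 Δ1=01000000 Δ2=01000100 Δ3=01100100 Δ4=01100110 Δ5=11100110 Δ6=11100111 | 6Δ
t=3: Δ0=11100111 Δ1=10100111 | 1Δ
t=4: Δ0=10100111 Δ1=11100111 Δ2=11101011 Δ3=11101010 | 3Δ
t=5: Δ0=11101010 Δ1=10101010 | 1Δ
t=6: Δ0=10101010 Δ1=11101010 | 1Δ
t=7: Δ0=11101010 Δ1=10101010 | 1Δ
t=8: Δ0=10101010 Δ1=11101010 | 1Δ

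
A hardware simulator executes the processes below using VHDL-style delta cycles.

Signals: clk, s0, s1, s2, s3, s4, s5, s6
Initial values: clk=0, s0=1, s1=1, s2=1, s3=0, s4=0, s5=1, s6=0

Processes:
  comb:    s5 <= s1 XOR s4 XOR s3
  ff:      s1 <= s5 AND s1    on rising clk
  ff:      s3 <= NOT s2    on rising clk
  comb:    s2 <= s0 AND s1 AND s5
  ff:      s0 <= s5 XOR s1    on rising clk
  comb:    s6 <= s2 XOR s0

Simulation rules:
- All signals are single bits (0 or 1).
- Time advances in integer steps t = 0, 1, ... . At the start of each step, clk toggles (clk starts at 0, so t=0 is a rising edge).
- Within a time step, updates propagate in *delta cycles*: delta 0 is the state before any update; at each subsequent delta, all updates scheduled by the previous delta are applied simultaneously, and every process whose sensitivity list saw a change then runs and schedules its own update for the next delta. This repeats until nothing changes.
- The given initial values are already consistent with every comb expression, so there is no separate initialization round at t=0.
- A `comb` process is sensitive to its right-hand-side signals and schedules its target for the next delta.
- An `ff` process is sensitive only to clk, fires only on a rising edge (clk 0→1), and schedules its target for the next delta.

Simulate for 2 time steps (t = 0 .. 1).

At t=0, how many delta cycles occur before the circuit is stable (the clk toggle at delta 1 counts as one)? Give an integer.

t=0 Δ0: s6=0 s1=1 s0=1 s2=1 clk=0 s3=0 s4=0 s5=1
  Δ1: clk:0→1
  Δ2: s0:1→0
  Δ3: s6:0→1, s2:1→0
  Δ4: s6:1→0
  (4Δ to stable)
t=1 Δ0: s6=0 s1=1 s0=0 s2=0 clk=1 s3=0 s4=0 s5=1
  Δ1: clk:1→0
  (1Δ to stable)

4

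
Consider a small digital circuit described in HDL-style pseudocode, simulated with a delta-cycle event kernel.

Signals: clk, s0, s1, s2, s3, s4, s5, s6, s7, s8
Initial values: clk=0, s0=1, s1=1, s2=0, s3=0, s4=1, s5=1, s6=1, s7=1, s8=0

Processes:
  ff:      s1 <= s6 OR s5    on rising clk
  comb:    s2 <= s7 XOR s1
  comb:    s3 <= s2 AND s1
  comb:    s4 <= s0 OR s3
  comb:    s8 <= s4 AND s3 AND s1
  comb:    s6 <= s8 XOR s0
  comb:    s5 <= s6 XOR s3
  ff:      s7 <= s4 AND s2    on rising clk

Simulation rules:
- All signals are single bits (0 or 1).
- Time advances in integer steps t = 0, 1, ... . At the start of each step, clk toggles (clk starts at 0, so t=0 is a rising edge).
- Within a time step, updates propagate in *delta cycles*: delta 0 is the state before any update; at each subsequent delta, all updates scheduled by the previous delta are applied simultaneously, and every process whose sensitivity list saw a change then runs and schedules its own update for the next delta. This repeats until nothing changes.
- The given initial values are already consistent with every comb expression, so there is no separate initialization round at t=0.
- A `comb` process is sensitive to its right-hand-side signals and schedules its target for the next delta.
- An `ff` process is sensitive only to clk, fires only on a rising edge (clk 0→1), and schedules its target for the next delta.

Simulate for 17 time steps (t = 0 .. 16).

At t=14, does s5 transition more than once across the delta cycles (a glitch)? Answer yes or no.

t=0 Δ0: s2=0 s4=1 s6=1 s1=1 s8=0 s3=0 s0=1 s7=1 clk=0 s5=1
  Δ1: clk:0→1
  Δ2: s7:1→0
  Δ3: s2:0→1
  Δ4: s3:0→1
  Δ5: s8:0→1, s5:1→0
  Δ6: s6:1→0
  Δ7: s5:0→1
  (7Δ to stable)
t=1 Δ0: s2=1 s4=1 s6=0 s1=1 s8=1 s3=1 s0=1 s7=0 clk=1 s5=1
  Δ1: clk:1→0
  (1Δ to stable)
t=2 Δ0: s2=1 s4=1 s6=0 s1=1 s8=1 s3=1 s0=1 s7=0 clk=0 s5=1
  Δ1: clk:0→1
  Δ2: s7:0→1
  Δ3: s2:1→0
  Δ4: s3:1→0
  Δ5: s8:1→0, s5:1→0
  Δ6: s6:0→1
  Δ7: s5:0→1
  (7Δ to stable)
t=3 Δ0: s2=0 s4=1 s6=1 s1=1 s8=0 s3=0 s0=1 s7=1 clk=1 s5=1
  Δ1: clk:1→0
  (1Δ to stable)
t=4 Δ0: s2=0 s4=1 s6=1 s1=1 s8=0 s3=0 s0=1 s7=1 clk=0 s5=1
  Δ1: clk:0→1
  Δ2: s7:1→0
  Δ3: s2:0→1
  Δ4: s3:0→1
  Δ5: s8:0→1, s5:1→0
  Δ6: s6:1→0
  Δ7: s5:0→1
  (7Δ to stable)
t=5 Δ0: s2=1 s4=1 s6=0 s1=1 s8=1 s3=1 s0=1 s7=0 clk=1 s5=1
  Δ1: clk:1→0
  (1Δ to stable)
t=6 Δ0: s2=1 s4=1 s6=0 s1=1 s8=1 s3=1 s0=1 s7=0 clk=0 s5=1
  Δ1: clk:0→1
  Δ2: s7:0→1
  Δ3: s2:1→0
  Δ4: s3:1→0
  Δ5: s8:1→0, s5:1→0
  Δ6: s6:0→1
  Δ7: s5:0→1
  (7Δ to stable)
t=7 Δ0: s2=0 s4=1 s6=1 s1=1 s8=0 s3=0 s0=1 s7=1 clk=1 s5=1
  Δ1: clk:1→0
  (1Δ to stable)
t=8 Δ0: s2=0 s4=1 s6=1 s1=1 s8=0 s3=0 s0=1 s7=1 clk=0 s5=1
  Δ1: clk:0→1
  Δ2: s7:1→0
  Δ3: s2:0→1
  Δ4: s3:0→1
  Δ5: s8:0→1, s5:1→0
  Δ6: s6:1→0
  Δ7: s5:0→1
  (7Δ to stable)
t=9 Δ0: s2=1 s4=1 s6=0 s1=1 s8=1 s3=1 s0=1 s7=0 clk=1 s5=1
  Δ1: clk:1→0
  (1Δ to stable)
t=10 Δ0: s2=1 s4=1 s6=0 s1=1 s8=1 s3=1 s0=1 s7=0 clk=0 s5=1
  Δ1: clk:0→1
  Δ2: s7:0→1
  Δ3: s2:1→0
  Δ4: s3:1→0
  Δ5: s8:1→0, s5:1→0
  Δ6: s6:0→1
  Δ7: s5:0→1
  (7Δ to stable)
t=11 Δ0: s2=0 s4=1 s6=1 s1=1 s8=0 s3=0 s0=1 s7=1 clk=1 s5=1
  Δ1: clk:1→0
  (1Δ to stable)
t=12 Δ0: s2=0 s4=1 s6=1 s1=1 s8=0 s3=0 s0=1 s7=1 clk=0 s5=1
  Δ1: clk:0→1
  Δ2: s7:1→0
  Δ3: s2:0→1
  Δ4: s3:0→1
  Δ5: s8:0→1, s5:1→0
  Δ6: s6:1→0
  Δ7: s5:0→1
  (7Δ to stable)
t=13 Δ0: s2=1 s4=1 s6=0 s1=1 s8=1 s3=1 s0=1 s7=0 clk=1 s5=1
  Δ1: clk:1→0
  (1Δ to stable)
t=14 Δ0: s2=1 s4=1 s6=0 s1=1 s8=1 s3=1 s0=1 s7=0 clk=0 s5=1
  Δ1: clk:0→1
  Δ2: s7:0→1
  Δ3: s2:1→0
  Δ4: s3:1→0
  Δ5: s8:1→0, s5:1→0
  Δ6: s6:0→1
  Δ7: s5:0→1
  (7Δ to stable)
t=15 Δ0: s2=0 s4=1 s6=1 s1=1 s8=0 s3=0 s0=1 s7=1 clk=1 s5=1
  Δ1: clk:1→0
  (1Δ to stable)
t=16 Δ0: s2=0 s4=1 s6=1 s1=1 s8=0 s3=0 s0=1 s7=1 clk=0 s5=1
  Δ1: clk:0→1
  Δ2: s7:1→0
  Δ3: s2:0→1
  Δ4: s3:0→1
  Δ5: s8:0→1, s5:1→0
  Δ6: s6:1→0
  Δ7: s5:0→1
  (7Δ to stable)

yes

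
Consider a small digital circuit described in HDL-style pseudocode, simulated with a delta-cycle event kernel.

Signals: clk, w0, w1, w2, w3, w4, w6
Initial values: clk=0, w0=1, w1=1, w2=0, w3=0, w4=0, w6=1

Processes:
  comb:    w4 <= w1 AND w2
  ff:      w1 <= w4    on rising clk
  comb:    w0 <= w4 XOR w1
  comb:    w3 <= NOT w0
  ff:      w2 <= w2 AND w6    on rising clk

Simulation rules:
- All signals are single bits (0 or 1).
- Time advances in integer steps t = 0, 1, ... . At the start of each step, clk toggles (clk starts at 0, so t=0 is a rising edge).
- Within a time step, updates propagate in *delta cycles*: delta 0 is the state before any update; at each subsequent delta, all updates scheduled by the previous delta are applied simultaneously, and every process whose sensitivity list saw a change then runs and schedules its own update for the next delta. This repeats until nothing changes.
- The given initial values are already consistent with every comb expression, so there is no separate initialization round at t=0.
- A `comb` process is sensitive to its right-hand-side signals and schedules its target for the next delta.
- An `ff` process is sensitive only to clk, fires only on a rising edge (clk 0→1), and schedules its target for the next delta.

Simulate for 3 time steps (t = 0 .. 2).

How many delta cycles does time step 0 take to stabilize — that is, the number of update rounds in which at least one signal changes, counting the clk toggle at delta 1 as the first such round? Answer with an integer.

t=0 Δ0: w2=0 w4=0 w3=0 w6=1 clk=0 w1=1 w0=1
  Δ1: clk:0→1
  Δ2: w1:1→0
  Δ3: w0:1→0
  Δ4: w3:0→1
  (4Δ to stable)
t=1 Δ0: w2=0 w4=0 w3=1 w6=1 clk=1 w1=0 w0=0
  Δ1: clk:1→0
  (1Δ to stable)
t=2 Δ0: w2=0 w4=0 w3=1 w6=1 clk=0 w1=0 w0=0
  Δ1: clk:0→1
  (1Δ to stable)

4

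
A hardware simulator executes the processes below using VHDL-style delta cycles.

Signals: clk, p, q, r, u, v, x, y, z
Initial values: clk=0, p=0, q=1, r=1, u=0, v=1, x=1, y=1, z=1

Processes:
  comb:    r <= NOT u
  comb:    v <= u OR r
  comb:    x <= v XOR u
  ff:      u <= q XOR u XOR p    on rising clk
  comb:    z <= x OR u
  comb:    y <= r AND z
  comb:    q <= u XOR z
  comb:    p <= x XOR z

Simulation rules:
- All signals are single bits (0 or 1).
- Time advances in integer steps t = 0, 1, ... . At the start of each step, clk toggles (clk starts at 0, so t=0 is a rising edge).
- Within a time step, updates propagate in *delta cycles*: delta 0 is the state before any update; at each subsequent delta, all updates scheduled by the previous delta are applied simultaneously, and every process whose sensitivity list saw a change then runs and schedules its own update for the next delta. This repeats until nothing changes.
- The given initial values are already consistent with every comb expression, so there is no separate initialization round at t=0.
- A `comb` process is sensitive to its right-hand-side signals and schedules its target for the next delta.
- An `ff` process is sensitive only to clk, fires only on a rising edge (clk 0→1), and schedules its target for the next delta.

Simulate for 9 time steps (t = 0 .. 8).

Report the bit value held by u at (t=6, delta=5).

0

t0.Δ0 y=1 z=1 q=1 r=1 p=0 clk=0 u=0 v=1 x=1
t0.Δ1 y=1 z=1 q=1 r=1 p=0 clk=1 u=0 v=1 x=1
t0.Δ2 y=1 z=1 q=1 r=1 p=0 clk=1 u=1 v=1 x=1
t0.Δ3 y=1 z=1 q=0 r=0 p=0 clk=1 u=1 v=1 x=0
t0.Δ4 y=0 z=1 q=0 r=0 p=1 clk=1 u=1 v=1 x=0
t1.Δ0 y=0 z=1 q=0 r=0 p=1 clk=1 u=1 v=1 x=0
t1.Δ1 y=0 z=1 q=0 r=0 p=1 clk=0 u=1 v=1 x=0
t2.Δ0 y=0 z=1 q=0 r=0 p=1 clk=0 u=1 v=1 x=0
t2.Δ1 y=0 z=1 q=0 r=0 p=1 clk=1 u=1 v=1 x=0
t2.Δ2 y=0 z=1 q=0 r=0 p=1 clk=1 u=0 v=1 x=0
t2.Δ3 y=0 z=0 q=1 r=1 p=1 clk=1 u=0 v=0 x=1
t2.Δ4 y=0 z=1 q=0 r=1 p=1 clk=1 u=0 v=1 x=0
t2.Δ5 y=1 z=0 q=1 r=1 p=1 clk=1 u=0 v=1 x=1
t2.Δ6 y=0 z=1 q=0 r=1 p=1 clk=1 u=0 v=1 x=1
t2.Δ7 y=1 z=1 q=1 r=1 p=0 clk=1 u=0 v=1 x=1
t3.Δ0 y=1 z=1 q=1 r=1 p=0 clk=1 u=0 v=1 x=1
t3.Δ1 y=1 z=1 q=1 r=1 p=0 clk=0 u=0 v=1 x=1
t4.Δ0 y=1 z=1 q=1 r=1 p=0 clk=0 u=0 v=1 x=1
t4.Δ1 y=1 z=1 q=1 r=1 p=0 clk=1 u=0 v=1 x=1
t4.Δ2 y=1 z=1 q=1 r=1 p=0 clk=1 u=1 v=1 x=1
t4.Δ3 y=1 z=1 q=0 r=0 p=0 clk=1 u=1 v=1 x=0
t4.Δ4 y=0 z=1 q=0 r=0 p=1 clk=1 u=1 v=1 x=0
t5.Δ0 y=0 z=1 q=0 r=0 p=1 clk=1 u=1 v=1 x=0
t5.Δ1 y=0 z=1 q=0 r=0 p=1 clk=0 u=1 v=1 x=0
t6.Δ0 y=0 z=1 q=0 r=0 p=1 clk=0 u=1 v=1 x=0
t6.Δ1 y=0 z=1 q=0 r=0 p=1 clk=1 u=1 v=1 x=0
t6.Δ2 y=0 z=1 q=0 r=0 p=1 clk=1 u=0 v=1 x=0
t6.Δ3 y=0 z=0 q=1 r=1 p=1 clk=1 u=0 v=0 x=1
t6.Δ4 y=0 z=1 q=0 r=1 p=1 clk=1 u=0 v=1 x=0
t6.Δ5 y=1 z=0 q=1 r=1 p=1 clk=1 u=0 v=1 x=1
t6.Δ6 y=0 z=1 q=0 r=1 p=1 clk=1 u=0 v=1 x=1
t6.Δ7 y=1 z=1 q=1 r=1 p=0 clk=1 u=0 v=1 x=1
t7.Δ0 y=1 z=1 q=1 r=1 p=0 clk=1 u=0 v=1 x=1
t7.Δ1 y=1 z=1 q=1 r=1 p=0 clk=0 u=0 v=1 x=1
t8.Δ0 y=1 z=1 q=1 r=1 p=0 clk=0 u=0 v=1 x=1
t8.Δ1 y=1 z=1 q=1 r=1 p=0 clk=1 u=0 v=1 x=1
t8.Δ2 y=1 z=1 q=1 r=1 p=0 clk=1 u=1 v=1 x=1
t8.Δ3 y=1 z=1 q=0 r=0 p=0 clk=1 u=1 v=1 x=0
t8.Δ4 y=0 z=1 q=0 r=0 p=1 clk=1 u=1 v=1 x=0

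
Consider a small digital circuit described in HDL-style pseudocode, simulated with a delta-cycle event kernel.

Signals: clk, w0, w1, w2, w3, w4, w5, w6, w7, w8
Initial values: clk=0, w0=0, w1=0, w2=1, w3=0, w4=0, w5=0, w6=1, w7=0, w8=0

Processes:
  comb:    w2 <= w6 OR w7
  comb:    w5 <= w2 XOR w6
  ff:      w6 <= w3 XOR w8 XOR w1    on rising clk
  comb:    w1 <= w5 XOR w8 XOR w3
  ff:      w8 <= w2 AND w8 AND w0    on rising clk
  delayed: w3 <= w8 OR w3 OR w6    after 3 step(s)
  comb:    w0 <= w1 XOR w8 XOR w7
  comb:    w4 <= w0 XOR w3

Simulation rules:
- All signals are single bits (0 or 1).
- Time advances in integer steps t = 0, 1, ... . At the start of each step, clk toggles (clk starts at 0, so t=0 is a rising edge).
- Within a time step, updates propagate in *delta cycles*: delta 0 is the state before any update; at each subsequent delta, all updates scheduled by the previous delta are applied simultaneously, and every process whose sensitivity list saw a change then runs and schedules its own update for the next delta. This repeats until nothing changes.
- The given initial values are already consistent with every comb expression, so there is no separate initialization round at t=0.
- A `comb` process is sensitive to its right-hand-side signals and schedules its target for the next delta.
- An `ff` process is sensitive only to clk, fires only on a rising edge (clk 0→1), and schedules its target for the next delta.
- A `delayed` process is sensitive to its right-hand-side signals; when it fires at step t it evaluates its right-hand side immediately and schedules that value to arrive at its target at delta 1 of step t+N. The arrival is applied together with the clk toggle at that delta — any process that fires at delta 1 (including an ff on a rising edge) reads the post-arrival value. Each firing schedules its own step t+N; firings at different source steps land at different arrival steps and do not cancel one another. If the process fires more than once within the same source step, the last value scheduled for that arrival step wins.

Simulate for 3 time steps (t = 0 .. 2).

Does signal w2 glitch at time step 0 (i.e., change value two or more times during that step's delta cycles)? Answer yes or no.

no

t0.Δ0 w0=0 w4=0 w3=0 w2=1 w1=0 clk=0 w7=0 w6=1 w5=0 w8=0
t0.Δ1 w0=0 w4=0 w3=0 w2=1 w1=0 clk=1 w7=0 w6=1 w5=0 w8=0
t0.Δ2 w0=0 w4=0 w3=0 w2=1 w1=0 clk=1 w7=0 w6=0 w5=0 w8=0
t0.Δ3 w0=0 w4=0 w3=0 w2=0 w1=0 clk=1 w7=0 w6=0 w5=1 w8=0
t0.Δ4 w0=0 w4=0 w3=0 w2=0 w1=1 clk=1 w7=0 w6=0 w5=0 w8=0
t0.Δ5 w0=1 w4=0 w3=0 w2=0 w1=0 clk=1 w7=0 w6=0 w5=0 w8=0
t0.Δ6 w0=0 w4=1 w3=0 w2=0 w1=0 clk=1 w7=0 w6=0 w5=0 w8=0
t0.Δ7 w0=0 w4=0 w3=0 w2=0 w1=0 clk=1 w7=0 w6=0 w5=0 w8=0
t1.Δ0 w0=0 w4=0 w3=0 w2=0 w1=0 clk=1 w7=0 w6=0 w5=0 w8=0
t1.Δ1 w0=0 w4=0 w3=0 w2=0 w1=0 clk=0 w7=0 w6=0 w5=0 w8=0
t2.Δ0 w0=0 w4=0 w3=0 w2=0 w1=0 clk=0 w7=0 w6=0 w5=0 w8=0
t2.Δ1 w0=0 w4=0 w3=0 w2=0 w1=0 clk=1 w7=0 w6=0 w5=0 w8=0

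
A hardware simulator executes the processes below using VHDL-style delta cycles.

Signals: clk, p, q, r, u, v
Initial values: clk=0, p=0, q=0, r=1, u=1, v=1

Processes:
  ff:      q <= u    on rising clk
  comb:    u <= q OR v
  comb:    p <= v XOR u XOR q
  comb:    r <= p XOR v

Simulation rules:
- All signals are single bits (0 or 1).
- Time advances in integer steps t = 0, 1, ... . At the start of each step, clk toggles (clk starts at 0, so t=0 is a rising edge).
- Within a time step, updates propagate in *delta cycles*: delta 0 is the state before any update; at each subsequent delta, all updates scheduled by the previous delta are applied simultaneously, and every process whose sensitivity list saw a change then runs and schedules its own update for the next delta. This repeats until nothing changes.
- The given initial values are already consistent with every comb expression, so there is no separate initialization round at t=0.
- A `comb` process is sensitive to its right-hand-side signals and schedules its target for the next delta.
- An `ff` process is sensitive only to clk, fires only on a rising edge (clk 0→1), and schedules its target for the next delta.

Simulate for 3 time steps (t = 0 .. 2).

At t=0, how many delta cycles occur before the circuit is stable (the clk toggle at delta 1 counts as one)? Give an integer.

4

[bits: u,r,clk,p,v,q]
t=0: Δ0=110010 Δ1=111010 Δ2=111011 Δ3=111111 Δ4=101111 | 4Δ
t=1: Δ0=101111 Δ1=100111 | 1Δ
t=2: Δ0=100111 Δ1=101111 | 1Δ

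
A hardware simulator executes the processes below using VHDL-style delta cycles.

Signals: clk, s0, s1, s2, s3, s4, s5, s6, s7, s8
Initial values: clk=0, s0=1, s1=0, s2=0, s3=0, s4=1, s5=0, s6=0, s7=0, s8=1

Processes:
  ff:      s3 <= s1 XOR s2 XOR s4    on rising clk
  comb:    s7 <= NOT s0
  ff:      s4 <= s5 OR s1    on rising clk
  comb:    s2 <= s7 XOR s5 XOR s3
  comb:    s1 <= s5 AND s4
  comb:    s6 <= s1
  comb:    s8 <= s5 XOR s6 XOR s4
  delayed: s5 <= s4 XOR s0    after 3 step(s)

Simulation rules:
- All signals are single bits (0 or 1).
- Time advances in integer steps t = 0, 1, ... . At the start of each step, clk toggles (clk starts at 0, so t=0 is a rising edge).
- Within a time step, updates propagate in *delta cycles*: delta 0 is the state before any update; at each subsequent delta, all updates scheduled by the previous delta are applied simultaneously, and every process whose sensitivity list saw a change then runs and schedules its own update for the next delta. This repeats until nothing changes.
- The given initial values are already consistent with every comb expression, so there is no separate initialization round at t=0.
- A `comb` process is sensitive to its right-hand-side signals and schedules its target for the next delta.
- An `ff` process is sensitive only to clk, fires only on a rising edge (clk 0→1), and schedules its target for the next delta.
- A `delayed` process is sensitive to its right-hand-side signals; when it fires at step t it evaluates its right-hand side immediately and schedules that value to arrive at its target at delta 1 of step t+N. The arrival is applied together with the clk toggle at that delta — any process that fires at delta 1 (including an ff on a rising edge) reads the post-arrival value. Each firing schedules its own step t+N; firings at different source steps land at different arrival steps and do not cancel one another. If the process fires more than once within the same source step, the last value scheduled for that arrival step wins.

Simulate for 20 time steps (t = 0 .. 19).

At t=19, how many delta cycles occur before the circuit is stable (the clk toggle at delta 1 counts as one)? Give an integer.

t=0 Δ0: clk=0 s4=1 s3=0 s8=1 s0=1 s1=0 s5=0 s6=0 s2=0 s7=0
  Δ1: clk:0→1
  Δ2: s4:1→0, s3:0→1
  Δ3: s8:1→0, s2:0→1
  (3Δ to stable)
t=1 Δ0: clk=1 s4=0 s3=1 s8=0 s0=1 s1=0 s5=0 s6=0 s2=1 s7=0
  Δ1: clk:1→0
  (1Δ to stable)
t=2 Δ0: clk=0 s4=0 s3=1 s8=0 s0=1 s1=0 s5=0 s6=0 s2=1 s7=0
  Δ1: clk:0→1
  (1Δ to stable)
t=3 Δ0: clk=1 s4=0 s3=1 s8=0 s0=1 s1=0 s5=0 s6=0 s2=1 s7=0
  Δ1: clk:1→0, s5:0→1
  Δ2: s8:0→1, s2:1→0
  (2Δ to stable)
t=4 Δ0: clk=0 s4=0 s3=1 s8=1 s0=1 s1=0 s5=1 s6=0 s2=0 s7=0
  Δ1: clk:0→1
  Δ2: s4:0→1, s3:1→0
  Δ3: s8:1→0, s1:0→1, s2:0→1
  Δ4: s6:0→1
  Δ5: s8:0→1
  (5Δ to stable)
t=5 Δ0: clk=1 s4=1 s3=0 s8=1 s0=1 s1=1 s5=1 s6=1 s2=1 s7=0
  Δ1: clk:1→0
  (1Δ to stable)
t=6 Δ0: clk=0 s4=1 s3=0 s8=1 s0=1 s1=1 s5=1 s6=1 s2=1 s7=0
  Δ1: clk:0→1
  Δ2: s3:0→1
  Δ3: s2:1→0
  (3Δ to stable)
t=7 Δ0: clk=1 s4=1 s3=1 s8=1 s0=1 s1=1 s5=1 s6=1 s2=0 s7=0
  Δ1: clk:1→0, s5:1→0
  Δ2: s8:1→0, s1:1→0, s2:0→1
  Δ3: s6:1→0
  Δ4: s8:0→1
  (4Δ to stable)
t=8 Δ0: clk=0 s4=1 s3=1 s8=1 s0=1 s1=0 s5=0 s6=0 s2=1 s7=0
  Δ1: clk:0→1
  Δ2: s4:1→0, s3:1→0
  Δ3: s8:1→0, s2:1→0
  (3Δ to stable)
t=9 Δ0: clk=1 s4=0 s3=0 s8=0 s0=1 s1=0 s5=0 s6=0 s2=0 s7=0
  Δ1: clk:1→0
  (1Δ to stable)
t=10 Δ0: clk=0 s4=0 s3=0 s8=0 s0=1 s1=0 s5=0 s6=0 s2=0 s7=0
  Δ1: clk:0→1
  (1Δ to stable)
t=11 Δ0: clk=1 s4=0 s3=0 s8=0 s0=1 s1=0 s5=0 s6=0 s2=0 s7=0
  Δ1: clk:1→0, s5:0→1
  Δ2: s8:0→1, s2:0→1
  (2Δ to stable)
t=12 Δ0: clk=0 s4=0 s3=0 s8=1 s0=1 s1=0 s5=1 s6=0 s2=1 s7=0
  Δ1: clk:0→1
  Δ2: s4:0→1, s3:0→1
  Δ3: s8:1→0, s1:0→1, s2:1→0
  Δ4: s6:0→1
  Δ5: s8:0→1
  (5Δ to stable)
t=13 Δ0: clk=1 s4=1 s3=1 s8=1 s0=1 s1=1 s5=1 s6=1 s2=0 s7=0
  Δ1: clk:1→0
  (1Δ to stable)
t=14 Δ0: clk=0 s4=1 s3=1 s8=1 s0=1 s1=1 s5=1 s6=1 s2=0 s7=0
  Δ1: clk:0→1
  Δ2: s3:1→0
  Δ3: s2:0→1
  (3Δ to stable)
t=15 Δ0: clk=1 s4=1 s3=0 s8=1 s0=1 s1=1 s5=1 s6=1 s2=1 s7=0
  Δ1: clk:1→0, s5:1→0
  Δ2: s8:1→0, s1:1→0, s2:1→0
  Δ3: s6:1→0
  Δ4: s8:0→1
  (4Δ to stable)
t=16 Δ0: clk=0 s4=1 s3=0 s8=1 s0=1 s1=0 s5=0 s6=0 s2=0 s7=0
  Δ1: clk:0→1
  Δ2: s4:1→0, s3:0→1
  Δ3: s8:1→0, s2:0→1
  (3Δ to stable)
t=17 Δ0: clk=1 s4=0 s3=1 s8=0 s0=1 s1=0 s5=0 s6=0 s2=1 s7=0
  Δ1: clk:1→0
  (1Δ to stable)
t=18 Δ0: clk=0 s4=0 s3=1 s8=0 s0=1 s1=0 s5=0 s6=0 s2=1 s7=0
  Δ1: clk:0→1
  (1Δ to stable)
t=19 Δ0: clk=1 s4=0 s3=1 s8=0 s0=1 s1=0 s5=0 s6=0 s2=1 s7=0
  Δ1: clk:1→0, s5:0→1
  Δ2: s8:0→1, s2:1→0
  (2Δ to stable)

2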